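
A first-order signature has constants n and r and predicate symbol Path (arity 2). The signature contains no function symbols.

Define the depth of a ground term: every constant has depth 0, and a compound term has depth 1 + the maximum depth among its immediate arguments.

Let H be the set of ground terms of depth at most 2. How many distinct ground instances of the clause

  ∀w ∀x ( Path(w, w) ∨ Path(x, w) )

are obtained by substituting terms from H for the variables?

4

Ground terms of depth ≤ 2:
  With no function symbols every ground term is a constant, so there are exactly 2 ground terms at every depth bound.
  N_0 = 2
  N_1 = 2
  N_2 = 2
So there are 2 ground terms available for substitution.
Each of w, x ranges independently over the available ground terms, and distinct assignments produce distinct instances.
Number of ground instances = 2^2 = 4.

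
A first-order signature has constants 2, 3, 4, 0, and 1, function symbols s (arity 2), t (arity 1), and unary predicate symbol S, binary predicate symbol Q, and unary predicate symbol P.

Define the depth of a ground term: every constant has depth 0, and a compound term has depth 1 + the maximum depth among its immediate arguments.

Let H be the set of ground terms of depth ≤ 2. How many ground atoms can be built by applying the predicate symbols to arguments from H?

1602755

First count ground terms of depth ≤ 2.
Write N_k for the number of ground terms of depth ≤ k. A term of depth ≤ k is either a constant or a function symbol applied to arguments of depth ≤ k−1, so N_k = 5 + N_{k-1}^2 + N_{k-1}.
N_0 = 5
N_1 = 5 + 5^2 + 5 = 35
N_2 = 5 + 35^2 + 35 = 1265
So |H| = 1265.
Each predicate of arity r yields |H|^r ground atoms (one per choice of an r-tuple from H):
  S: 1265;  Q: 1265^2 = 1600225;  P: 1265
Total ground atoms: 1265 + 1600225 + 1265 = 1602755.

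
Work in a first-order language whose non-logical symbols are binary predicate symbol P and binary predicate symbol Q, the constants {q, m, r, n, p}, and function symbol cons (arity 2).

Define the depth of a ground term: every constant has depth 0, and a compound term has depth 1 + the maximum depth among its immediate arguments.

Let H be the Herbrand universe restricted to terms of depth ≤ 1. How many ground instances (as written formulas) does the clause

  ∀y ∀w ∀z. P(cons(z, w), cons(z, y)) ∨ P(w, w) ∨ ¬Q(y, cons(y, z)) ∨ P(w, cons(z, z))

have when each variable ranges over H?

27000

Ground terms of depth ≤ 1:
  Let N_k count ground terms of depth at most k. Each non-constant term of depth ≤ k is some function symbol applied to depth-≤(k−1) arguments, giving N_k = 5 + N_{k-1}^2.
  N_0 = 5
  N_1 = 5 + 5^2 = 30
So there are 30 ground terms available for substitution.
The clause has 3 distinct variables (y, w, z), each appearing in the body. In the free term algebra distinct substitutions yield syntactically distinct ground instances.
Number of ground instances = 30^3 = 27000.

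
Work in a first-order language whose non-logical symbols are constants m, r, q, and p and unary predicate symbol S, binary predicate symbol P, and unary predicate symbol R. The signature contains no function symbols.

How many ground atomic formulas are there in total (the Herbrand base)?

With no function symbols, the Herbrand universe is just the 4 constants.
Ground atoms per predicate: S: 4, P: 4^2 = 16, R: 4.
Herbrand base size = 4 + 16 + 4 = 24.

24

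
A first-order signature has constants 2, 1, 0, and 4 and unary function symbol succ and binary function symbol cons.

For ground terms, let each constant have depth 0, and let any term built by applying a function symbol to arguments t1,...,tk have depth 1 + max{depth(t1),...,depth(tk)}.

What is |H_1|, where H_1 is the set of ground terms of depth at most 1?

24

Let N_k count ground terms of depth at most k. Each non-constant term of depth ≤ k is some function symbol applied to depth-≤(k−1) arguments, giving N_k = 4 + N_{k-1} + N_{k-1}^2.
N_0 = 4
N_1 = 4 + 4 + 4^2 = 24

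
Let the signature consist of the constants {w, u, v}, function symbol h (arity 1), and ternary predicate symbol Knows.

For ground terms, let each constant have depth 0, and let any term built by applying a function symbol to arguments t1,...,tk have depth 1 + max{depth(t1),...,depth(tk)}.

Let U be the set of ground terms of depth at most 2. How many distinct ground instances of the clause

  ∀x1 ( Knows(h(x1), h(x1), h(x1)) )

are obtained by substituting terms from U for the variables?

Ground terms of depth ≤ 2:
  Write N_k for the number of ground terms of depth ≤ k. A term of depth ≤ k is either a constant or a function symbol applied to arguments of depth ≤ k−1, so N_k = 3 + N_{k-1}.
  N_0 = 3
  N_1 = 3 + 3 = 6
  N_2 = 3 + 6 = 9
So there are 9 ground terms available for substitution.
The clause has 1 distinct variable (x1), which appears in the body. In the free term algebra distinct substitutions yield syntactically distinct ground instances.
Number of ground instances = 9.

9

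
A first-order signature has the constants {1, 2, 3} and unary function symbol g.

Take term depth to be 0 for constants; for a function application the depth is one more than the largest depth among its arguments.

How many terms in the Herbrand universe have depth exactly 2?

3

Count level by level. With function symbols g/1, the terms of depth ≤ k are the 3 constants together with each function applied to depth-≤(k−1) tuples, so N_k = 3 + N_{k-1}.
N_0 = 3
N_1 = 3 + 3 = 6
N_2 = 3 + 6 = 9
Terms of depth exactly 2: N_2 − N_1 = 9 − 6 = 3.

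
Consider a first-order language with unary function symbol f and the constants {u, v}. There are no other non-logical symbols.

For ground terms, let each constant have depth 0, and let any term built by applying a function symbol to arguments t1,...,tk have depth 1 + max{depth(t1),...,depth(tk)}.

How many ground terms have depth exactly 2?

2

Write N_k for the number of ground terms of depth ≤ k. A term of depth ≤ k is either a constant or a function symbol applied to arguments of depth ≤ k−1, so N_k = 2 + N_{k-1}.
N_0 = 2
N_1 = 2 + 2 = 4
N_2 = 2 + 4 = 6
Terms of depth exactly 2: N_2 − N_1 = 6 − 4 = 2.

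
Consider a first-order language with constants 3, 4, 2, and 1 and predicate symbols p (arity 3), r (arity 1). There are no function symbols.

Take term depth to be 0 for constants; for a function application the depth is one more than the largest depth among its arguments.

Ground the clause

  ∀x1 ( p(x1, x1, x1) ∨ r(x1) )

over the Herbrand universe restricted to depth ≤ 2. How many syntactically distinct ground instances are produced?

4

Ground terms of depth ≤ 2:
  With no function symbols every ground term is a constant, so there are exactly 4 ground terms at every depth bound.
  N_0 = 4
  N_1 = 4
  N_2 = 4
  Explicitly: 3, 4, 2, 1.
So there are 4 ground terms available for substitution.
The clause has 1 distinct variable (x1), which appears in the body. In the free term algebra distinct substitutions yield syntactically distinct ground instances.
Number of ground instances = 4.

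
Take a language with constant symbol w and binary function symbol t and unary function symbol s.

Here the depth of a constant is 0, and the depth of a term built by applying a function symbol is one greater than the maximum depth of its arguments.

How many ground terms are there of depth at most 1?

3

Let N_k count ground terms of depth at most k. Each non-constant term of depth ≤ k is some function symbol applied to depth-≤(k−1) arguments, giving N_k = 1 + N_{k-1}^2 + N_{k-1}.
N_0 = 1
N_1 = 1 + 1^2 + 1 = 3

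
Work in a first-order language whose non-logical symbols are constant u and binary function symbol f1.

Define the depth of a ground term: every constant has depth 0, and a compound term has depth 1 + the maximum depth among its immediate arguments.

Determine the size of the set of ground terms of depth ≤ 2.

5

Let N_k count ground terms of depth at most k. Each non-constant term of depth ≤ k is some function symbol applied to depth-≤(k−1) arguments, giving N_k = 1 + N_{k-1}^2.
N_0 = 1
N_1 = 1 + 1^2 = 2
N_2 = 1 + 2^2 = 5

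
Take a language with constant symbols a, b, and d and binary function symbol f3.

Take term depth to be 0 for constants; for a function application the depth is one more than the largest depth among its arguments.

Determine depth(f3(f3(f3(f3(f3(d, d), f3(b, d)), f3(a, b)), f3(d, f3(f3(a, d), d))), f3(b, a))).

depth(f3(d, d)) = 1 + max(0, 0) = 1
depth(f3(b, d)) = 1 + max(0, 0) = 1
depth(f3(f3(d, d), f3(b, d))) = 1 + max(1, 1) = 2
depth(f3(a, b)) = 1 + max(0, 0) = 1
depth(f3(f3(f3(d, d), f3(b, d)), f3(a, b))) = 1 + max(2, 1) = 3
depth(f3(a, d)) = 1 + max(0, 0) = 1
depth(f3(f3(a, d), d)) = 1 + max(1, 0) = 2
depth(f3(d, f3(f3(a, d), d))) = 1 + max(0, 2) = 3
depth(f3(f3(f3(f3(d, d), f3(b, d)), f3(a, b)), f3(d, f3(f3(a, d), d)))) = 1 + max(3, 3) = 4
depth(f3(b, a)) = 1 + max(0, 0) = 1
depth(f3(f3(f3(f3(f3(d, d), f3(b, d)), f3(a, b)), f3(d, f3(f3(a, d), d))), f3(b, a))) = 1 + max(4, 1) = 5

5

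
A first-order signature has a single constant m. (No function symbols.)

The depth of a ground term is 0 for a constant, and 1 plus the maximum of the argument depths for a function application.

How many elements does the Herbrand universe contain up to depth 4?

1

With no function symbols every ground term is a constant, so there is exactly 1 ground term at every depth bound.
N_0 = 1
N_1 = 1
N_2 = 1
N_3 = 1
N_4 = 1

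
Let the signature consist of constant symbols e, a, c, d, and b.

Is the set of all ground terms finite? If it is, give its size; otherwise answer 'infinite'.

5

There are no function symbols, so every ground term is one of the 5 constants.
The Herbrand universe is {e, a, c, d, b}, which is finite with 5 elements.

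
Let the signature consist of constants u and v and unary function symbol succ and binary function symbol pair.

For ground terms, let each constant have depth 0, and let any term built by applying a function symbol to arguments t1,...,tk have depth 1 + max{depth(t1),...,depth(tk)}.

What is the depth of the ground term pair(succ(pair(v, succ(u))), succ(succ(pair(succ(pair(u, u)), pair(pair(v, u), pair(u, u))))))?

depth(succ(u)) = 1 + depth(u) = 1 + 0 = 1
depth(pair(v, succ(u))) = 1 + max(0, 1) = 2
depth(succ(pair(v, succ(u)))) = 1 + depth(pair(v, succ(u))) = 1 + 2 = 3
depth(pair(u, u)) = 1 + max(0, 0) = 1
depth(succ(pair(u, u))) = 1 + depth(pair(u, u)) = 1 + 1 = 2
depth(pair(v, u)) = 1 + max(0, 0) = 1
depth(pair(pair(v, u), pair(u, u))) = 1 + max(1, 1) = 2
depth(pair(succ(pair(u, u)), pair(pair(v, u), pair(u, u)))) = 1 + max(2, 2) = 3
depth(succ(pair(succ(pair(u, u)), pair(pair(v, u), pair(u, u))))) = 1 + depth(pair(succ(pair(u, u)), pair(pair(v, u), pair(u, u)))) = 1 + 3 = 4
depth(succ(succ(pair(succ(pair(u, u)), pair(pair(v, u), pair(u, u)))))) = 1 + depth(succ(pair(succ(pair(u, u)), pair(pair(v, u), pair(u, u))))) = 1 + 4 = 5
depth(pair(succ(pair(v, succ(u))), succ(succ(pair(succ(pair(u, u)), pair(pair(v, u), pair(u, u))))))) = 1 + max(3, 5) = 6

6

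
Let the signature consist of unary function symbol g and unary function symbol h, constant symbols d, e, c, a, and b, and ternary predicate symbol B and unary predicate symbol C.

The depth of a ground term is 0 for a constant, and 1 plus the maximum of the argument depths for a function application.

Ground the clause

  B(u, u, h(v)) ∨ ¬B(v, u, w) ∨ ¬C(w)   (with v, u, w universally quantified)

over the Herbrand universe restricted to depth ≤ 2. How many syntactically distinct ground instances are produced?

Ground terms of depth ≤ 2:
  Let N_k count ground terms of depth at most k. Each non-constant term of depth ≤ k is some function symbol applied to depth-≤(k−1) arguments, giving N_k = 5 + N_{k-1} + N_{k-1}.
  N_0 = 5
  N_1 = 5 + 5 + 5 = 15
  N_2 = 5 + 15 + 15 = 35
So there are 35 ground terms available for substitution.
There are 3 variables to instantiate (v, u, w), each occurring in at least one literal, so different choices give different ground instances.
Number of ground instances = 35^3 = 42875.

42875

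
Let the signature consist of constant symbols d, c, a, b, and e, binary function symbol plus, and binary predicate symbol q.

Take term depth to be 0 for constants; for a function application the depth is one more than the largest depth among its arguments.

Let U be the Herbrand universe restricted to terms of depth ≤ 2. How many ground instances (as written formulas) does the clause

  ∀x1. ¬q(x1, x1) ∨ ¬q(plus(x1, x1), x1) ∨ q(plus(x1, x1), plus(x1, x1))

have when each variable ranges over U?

Ground terms of depth ≤ 2:
  Let N_k = |{terms of depth ≤ k}|. Then N_0 = 5 and N_k = 5 + N_{k-1}^2 for k ≥ 1 (one summand per function symbol, arity giving the exponent).
  N_0 = 5
  N_1 = 5 + 5^2 = 30
  N_2 = 5 + 30^2 = 905
So there are 905 ground terms available for substitution.
The body mentions the single quantified variable x1; since ground terms form a free algebra, no two substitutions collapse to the same formula.
Number of ground instances = 905.

905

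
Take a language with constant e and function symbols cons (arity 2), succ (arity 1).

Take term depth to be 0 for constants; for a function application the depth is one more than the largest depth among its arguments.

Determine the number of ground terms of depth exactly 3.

170

If N_k denotes the number of depth-≤k ground terms, the 1 constant gives N_0 = 1, and each function symbol of arity r contributes N_{k-1}^r new terms at level k: N_k = 1 + N_{k-1}^2 + N_{k-1}.
N_0 = 1
N_1 = 1 + 1^2 + 1 = 3
N_2 = 1 + 3^2 + 3 = 13
N_3 = 1 + 13^2 + 13 = 183
Terms of depth exactly 3: N_3 − N_2 = 183 − 13 = 170.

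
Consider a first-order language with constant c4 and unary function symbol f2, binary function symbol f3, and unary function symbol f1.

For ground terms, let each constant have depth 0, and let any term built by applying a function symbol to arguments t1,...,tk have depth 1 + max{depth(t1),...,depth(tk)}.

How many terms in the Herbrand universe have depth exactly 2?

Let N_k = |{terms of depth ≤ k}|. Then N_0 = 1 and N_k = 1 + N_{k-1} + N_{k-1}^2 + N_{k-1} for k ≥ 1 (one summand per function symbol, arity giving the exponent).
N_0 = 1
N_1 = 1 + 1 + 1^2 + 1 = 4
N_2 = 1 + 4 + 4^2 + 4 = 25
Terms of depth exactly 2: N_2 − N_1 = 25 − 4 = 21.

21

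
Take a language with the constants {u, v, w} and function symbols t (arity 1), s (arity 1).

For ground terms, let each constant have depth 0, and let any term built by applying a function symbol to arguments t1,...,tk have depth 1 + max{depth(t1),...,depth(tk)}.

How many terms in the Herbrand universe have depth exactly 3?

If N_k denotes the number of depth-≤k ground terms, the 3 constants give N_0 = 3, and each function symbol of arity r contributes N_{k-1}^r new terms at level k: N_k = 3 + N_{k-1} + N_{k-1}.
N_0 = 3
N_1 = 3 + 3 + 3 = 9
N_2 = 3 + 9 + 9 = 21
N_3 = 3 + 21 + 21 = 45
Terms of depth exactly 3: N_3 − N_2 = 45 − 21 = 24.

24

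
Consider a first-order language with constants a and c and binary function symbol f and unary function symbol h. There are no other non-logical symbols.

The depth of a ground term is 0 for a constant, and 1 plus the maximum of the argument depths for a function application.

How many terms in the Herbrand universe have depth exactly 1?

Count level by level. With function symbols f/2, h/1, the terms of depth ≤ k are the 2 constants together with each function applied to depth-≤(k−1) tuples, so N_k = 2 + N_{k-1}^2 + N_{k-1}.
N_0 = 2
N_1 = 2 + 2^2 + 2 = 8
Terms of depth exactly 1: N_1 − N_0 = 8 − 2 = 6.

6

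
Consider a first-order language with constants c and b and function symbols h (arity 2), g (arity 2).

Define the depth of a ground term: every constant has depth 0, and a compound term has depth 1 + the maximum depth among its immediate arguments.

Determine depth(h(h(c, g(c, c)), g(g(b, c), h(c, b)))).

3

depth(g(c, c)) = 1 + max(0, 0) = 1
depth(h(c, g(c, c))) = 1 + max(0, 1) = 2
depth(g(b, c)) = 1 + max(0, 0) = 1
depth(h(c, b)) = 1 + max(0, 0) = 1
depth(g(g(b, c), h(c, b))) = 1 + max(1, 1) = 2
depth(h(h(c, g(c, c)), g(g(b, c), h(c, b)))) = 1 + max(2, 2) = 3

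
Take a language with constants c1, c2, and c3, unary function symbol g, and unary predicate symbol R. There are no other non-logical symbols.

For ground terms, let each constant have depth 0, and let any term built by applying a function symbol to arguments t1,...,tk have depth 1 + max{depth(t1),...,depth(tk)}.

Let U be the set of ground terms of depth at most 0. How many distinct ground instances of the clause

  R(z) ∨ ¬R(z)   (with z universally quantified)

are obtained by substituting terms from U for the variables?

3

Ground terms of depth ≤ 0:
  Let N_k count ground terms of depth at most k. Each non-constant term of depth ≤ k is some function symbol applied to depth-≤(k−1) arguments, giving N_k = 3 + N_{k-1}.
  N_0 = 3
  Explicitly: c1, c2, c3.
So there are 3 ground terms available for substitution.
There is 1 variable to instantiate (z),  occurring in at least one literal, so different choices give different ground instances.
Number of ground instances = 3.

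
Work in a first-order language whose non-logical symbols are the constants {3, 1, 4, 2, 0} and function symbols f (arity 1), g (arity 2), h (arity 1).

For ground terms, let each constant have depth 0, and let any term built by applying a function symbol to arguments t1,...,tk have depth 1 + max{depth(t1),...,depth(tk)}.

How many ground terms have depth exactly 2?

1645

Let N_k count ground terms of depth at most k. Each non-constant term of depth ≤ k is some function symbol applied to depth-≤(k−1) arguments, giving N_k = 5 + N_{k-1} + N_{k-1}^2 + N_{k-1}.
N_0 = 5
N_1 = 5 + 5 + 5^2 + 5 = 40
N_2 = 5 + 40 + 40^2 + 40 = 1685
Terms of depth exactly 2: N_2 − N_1 = 1685 − 40 = 1645.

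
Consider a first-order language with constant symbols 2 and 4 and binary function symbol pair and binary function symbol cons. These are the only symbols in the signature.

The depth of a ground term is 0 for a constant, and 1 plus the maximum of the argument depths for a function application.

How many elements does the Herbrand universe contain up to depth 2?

Let N_k count ground terms of depth at most k. Each non-constant term of depth ≤ k is some function symbol applied to depth-≤(k−1) arguments, giving N_k = 2 + N_{k-1}^2 + N_{k-1}^2.
N_0 = 2
N_1 = 2 + 2^2 + 2^2 = 10
N_2 = 2 + 10^2 + 10^2 = 202

202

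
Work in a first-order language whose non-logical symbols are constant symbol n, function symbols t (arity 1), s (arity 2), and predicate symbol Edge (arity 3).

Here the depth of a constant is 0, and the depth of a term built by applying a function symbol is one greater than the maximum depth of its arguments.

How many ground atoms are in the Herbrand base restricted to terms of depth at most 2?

2197

First count ground terms of depth ≤ 2.
Let N_k = |{terms of depth ≤ k}|. Then N_0 = 1 and N_k = 1 + N_{k-1} + N_{k-1}^2 for k ≥ 1 (one summand per function symbol, arity giving the exponent).
N_0 = 1
N_1 = 1 + 1 + 1^2 = 3
N_2 = 1 + 3 + 3^2 = 13
So |H| = 13.
A ground atom is a predicate applied to a tuple of terms from H, so the count is the sum over predicates of |H|^arity:
  Edge: 13^3 = 2197
Total ground atoms: 2197.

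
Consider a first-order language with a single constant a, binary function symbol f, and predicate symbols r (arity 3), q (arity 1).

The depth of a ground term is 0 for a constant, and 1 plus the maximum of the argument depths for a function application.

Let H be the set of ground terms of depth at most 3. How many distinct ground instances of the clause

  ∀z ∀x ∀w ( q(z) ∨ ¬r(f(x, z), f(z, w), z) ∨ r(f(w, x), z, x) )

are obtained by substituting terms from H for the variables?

Ground terms of depth ≤ 3:
  Count level by level. With function symbols f/2, the terms of depth ≤ k are the 1 constant together with each function applied to depth-≤(k−1) tuples, so N_k = 1 + N_{k-1}^2.
  N_0 = 1
  N_1 = 1 + 1^2 = 2
  N_2 = 1 + 2^2 = 5
  N_3 = 1 + 5^2 = 26
So there are 26 ground terms available for substitution.
There are 3 variables to instantiate (z, x, w), each occurring in at least one literal, so different choices give different ground instances.
Number of ground instances = 26^3 = 17576.

17576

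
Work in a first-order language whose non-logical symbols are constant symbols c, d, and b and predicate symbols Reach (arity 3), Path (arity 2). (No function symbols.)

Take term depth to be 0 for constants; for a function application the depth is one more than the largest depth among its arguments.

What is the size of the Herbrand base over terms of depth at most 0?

First count ground terms of depth ≤ 0.
With no function symbols every ground term is a constant, so there are exactly 3 ground terms at every depth bound.
N_0 = 3
Explicitly: c, d, b.
So |H| = 3.
For each predicate symbol, the number of ground atoms is |H| raised to its arity; summing:
  Reach: 3^3 = 27;  Path: 3^2 = 9
Total ground atoms: 27 + 9 = 36.

36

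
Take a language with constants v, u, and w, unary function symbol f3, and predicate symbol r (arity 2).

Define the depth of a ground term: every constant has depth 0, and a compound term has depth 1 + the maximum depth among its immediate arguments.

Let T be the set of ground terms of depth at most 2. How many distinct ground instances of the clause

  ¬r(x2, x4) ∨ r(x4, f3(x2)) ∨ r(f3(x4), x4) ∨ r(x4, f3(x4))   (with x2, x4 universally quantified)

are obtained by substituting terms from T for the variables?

Ground terms of depth ≤ 2:
  Count level by level. With function symbols f3/1, the terms of depth ≤ k are the 3 constants together with each function applied to depth-≤(k−1) tuples, so N_k = 3 + N_{k-1}.
  N_0 = 3
  N_1 = 3 + 3 = 6
  N_2 = 3 + 6 = 9
  Explicitly: v, u, w, f3(v), f3(u), f3(w), f3(f3(v)), f3(f3(u)), f3(f3(w)).
So there are 9 ground terms available for substitution.
There are 2 variables to instantiate (x2, x4), each occurring in at least one literal, so different choices give different ground instances.
Number of ground instances = 9^2 = 81.

81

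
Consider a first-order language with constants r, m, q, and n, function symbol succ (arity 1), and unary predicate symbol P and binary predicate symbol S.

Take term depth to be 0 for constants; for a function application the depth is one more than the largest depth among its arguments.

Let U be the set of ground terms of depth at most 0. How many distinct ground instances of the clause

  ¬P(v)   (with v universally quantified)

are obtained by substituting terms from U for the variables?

Ground terms of depth ≤ 0:
  Let N_k = |{terms of depth ≤ k}|. Then N_0 = 4 and N_k = 4 + N_{k-1} for k ≥ 1 (one summand per function symbol, arity giving the exponent).
  N_0 = 4
  Explicitly: r, m, q, n.
So there are 4 ground terms available for substitution.
The body mentions the single quantified variable v; since ground terms form a free algebra, no two substitutions collapse to the same formula.
Number of ground instances = 4.

4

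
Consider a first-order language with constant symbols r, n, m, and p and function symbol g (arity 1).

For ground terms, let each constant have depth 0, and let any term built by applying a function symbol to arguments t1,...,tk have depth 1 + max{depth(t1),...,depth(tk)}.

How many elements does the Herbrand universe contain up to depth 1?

If N_k denotes the number of depth-≤k ground terms, the 4 constants give N_0 = 4, and each function symbol of arity r contributes N_{k-1}^r new terms at level k: N_k = 4 + N_{k-1}.
N_0 = 4
N_1 = 4 + 4 = 8
Explicitly: r, n, m, p, g(r), g(n), g(m), g(p).

8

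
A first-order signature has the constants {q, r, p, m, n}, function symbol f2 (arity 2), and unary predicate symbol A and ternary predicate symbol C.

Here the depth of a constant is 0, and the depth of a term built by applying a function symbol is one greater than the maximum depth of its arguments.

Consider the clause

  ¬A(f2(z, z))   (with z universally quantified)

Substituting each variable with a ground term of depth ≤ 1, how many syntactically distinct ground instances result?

Ground terms of depth ≤ 1:
  Count level by level. With function symbols f2/2, the terms of depth ≤ k are the 5 constants together with each function applied to depth-≤(k−1) tuples, so N_k = 5 + N_{k-1}^2.
  N_0 = 5
  N_1 = 5 + 5^2 = 30
So there are 30 ground terms available for substitution.
The variable z ranges independently over the available ground terms, and distinct assignments produce distinct instances.
Number of ground instances = 30.

30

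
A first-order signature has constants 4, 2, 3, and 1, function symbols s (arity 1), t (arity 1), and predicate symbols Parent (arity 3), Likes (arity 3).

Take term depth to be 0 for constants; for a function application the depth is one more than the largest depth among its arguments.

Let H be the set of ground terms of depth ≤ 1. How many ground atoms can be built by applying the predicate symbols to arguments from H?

First count ground terms of depth ≤ 1.
Let N_k count ground terms of depth at most k. Each non-constant term of depth ≤ k is some function symbol applied to depth-≤(k−1) arguments, giving N_k = 4 + N_{k-1} + N_{k-1}.
N_0 = 4
N_1 = 4 + 4 + 4 = 12
Explicitly: 4, 2, 3, 1, s(4), s(2), s(3), s(1), t(4), t(2), t(3), t(1).
So |H| = 12.
For each predicate symbol, the number of ground atoms is |H| raised to its arity; summing:
  Parent: 12^3 = 1728;  Likes: 12^3 = 1728
Total ground atoms: 1728 + 1728 = 3456.

3456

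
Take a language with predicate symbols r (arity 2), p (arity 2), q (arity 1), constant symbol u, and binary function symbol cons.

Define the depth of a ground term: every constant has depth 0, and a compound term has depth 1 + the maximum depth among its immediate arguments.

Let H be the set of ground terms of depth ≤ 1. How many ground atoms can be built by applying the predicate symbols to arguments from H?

10

First count ground terms of depth ≤ 1.
Let N_k = |{terms of depth ≤ k}|. Then N_0 = 1 and N_k = 1 + N_{k-1}^2 for k ≥ 1 (one summand per function symbol, arity giving the exponent).
N_0 = 1
N_1 = 1 + 1^2 = 2
So |H| = 2.
Each predicate of arity r yields |H|^r ground atoms (one per choice of an r-tuple from H):
  r: 2^2 = 4;  p: 2^2 = 4;  q: 2
Total ground atoms: 4 + 4 + 2 = 10.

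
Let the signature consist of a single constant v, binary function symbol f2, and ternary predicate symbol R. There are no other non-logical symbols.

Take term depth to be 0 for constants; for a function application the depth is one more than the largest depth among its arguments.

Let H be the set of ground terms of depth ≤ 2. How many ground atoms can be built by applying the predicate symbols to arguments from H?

First count ground terms of depth ≤ 2.
If N_k denotes the number of depth-≤k ground terms, the 1 constant gives N_0 = 1, and each function symbol of arity r contributes N_{k-1}^r new terms at level k: N_k = 1 + N_{k-1}^2.
N_0 = 1
N_1 = 1 + 1^2 = 2
N_2 = 1 + 2^2 = 5
Explicitly: v, f2(v, v), f2(v, f2(v, v)), f2(f2(v, v), v), f2(f2(v, v), f2(v, v)).
So |H| = 5.
For each predicate symbol, the number of ground atoms is |H| raised to its arity; summing:
  R: 5^3 = 125
Total ground atoms: 125.

125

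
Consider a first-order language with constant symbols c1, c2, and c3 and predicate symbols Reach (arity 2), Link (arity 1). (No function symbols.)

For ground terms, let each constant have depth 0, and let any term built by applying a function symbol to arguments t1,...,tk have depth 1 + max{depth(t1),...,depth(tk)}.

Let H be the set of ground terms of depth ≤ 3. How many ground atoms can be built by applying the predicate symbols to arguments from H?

First count ground terms of depth ≤ 3.
With no function symbols every ground term is a constant, so there are exactly 3 ground terms at every depth bound.
N_0 = 3
N_1 = 3
N_2 = 3
N_3 = 3
So |H| = 3.
Each predicate of arity r yields |H|^r ground atoms (one per choice of an r-tuple from H):
  Reach: 3^2 = 9;  Link: 3
Total ground atoms: 9 + 3 = 12.

12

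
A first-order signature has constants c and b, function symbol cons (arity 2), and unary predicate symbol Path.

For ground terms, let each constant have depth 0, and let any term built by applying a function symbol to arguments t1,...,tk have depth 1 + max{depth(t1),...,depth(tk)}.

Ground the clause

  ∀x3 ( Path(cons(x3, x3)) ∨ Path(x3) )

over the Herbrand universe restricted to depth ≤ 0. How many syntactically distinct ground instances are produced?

2

Ground terms of depth ≤ 0:
  Let N_k count ground terms of depth at most k. Each non-constant term of depth ≤ k is some function symbol applied to depth-≤(k−1) arguments, giving N_k = 2 + N_{k-1}^2.
  N_0 = 2
  Explicitly: c, b.
So there are 2 ground terms available for substitution.
There is 1 variable to instantiate (x3),  occurring in at least one literal, so different choices give different ground instances.
Number of ground instances = 2.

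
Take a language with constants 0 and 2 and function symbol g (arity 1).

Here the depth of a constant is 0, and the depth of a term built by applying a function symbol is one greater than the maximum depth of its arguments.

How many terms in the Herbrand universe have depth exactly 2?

Write N_k for the number of ground terms of depth ≤ k. A term of depth ≤ k is either a constant or a function symbol applied to arguments of depth ≤ k−1, so N_k = 2 + N_{k-1}.
N_0 = 2
N_1 = 2 + 2 = 4
N_2 = 2 + 4 = 6
Terms of depth exactly 2: N_2 − N_1 = 6 − 4 = 2.

2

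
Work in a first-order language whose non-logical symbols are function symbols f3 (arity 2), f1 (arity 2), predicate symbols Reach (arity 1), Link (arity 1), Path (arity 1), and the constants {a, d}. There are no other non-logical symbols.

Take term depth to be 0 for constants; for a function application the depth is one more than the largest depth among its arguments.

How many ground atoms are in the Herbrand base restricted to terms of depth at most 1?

30

First count ground terms of depth ≤ 1.
Write N_k for the number of ground terms of depth ≤ k. A term of depth ≤ k is either a constant or a function symbol applied to arguments of depth ≤ k−1, so N_k = 2 + N_{k-1}^2 + N_{k-1}^2.
N_0 = 2
N_1 = 2 + 2^2 + 2^2 = 10
Explicitly: a, d, f3(a, a), f3(a, d), f3(d, a), f3(d, d), f1(a, a), f1(a, d), f1(d, a), f1(d, d).
So |H| = 10.
Ground atoms are formed by filling each argument slot of a predicate with a term from H, so an r-ary predicate gives |H|^r atoms:
  Reach: 10;  Link: 10;  Path: 10
Total ground atoms: 10 + 10 + 10 = 30.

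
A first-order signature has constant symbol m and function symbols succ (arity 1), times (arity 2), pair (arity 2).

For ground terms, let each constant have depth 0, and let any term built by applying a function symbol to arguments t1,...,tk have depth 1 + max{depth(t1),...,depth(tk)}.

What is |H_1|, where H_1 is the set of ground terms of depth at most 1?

If N_k denotes the number of depth-≤k ground terms, the 1 constant gives N_0 = 1, and each function symbol of arity r contributes N_{k-1}^r new terms at level k: N_k = 1 + N_{k-1} + N_{k-1}^2 + N_{k-1}^2.
N_0 = 1
N_1 = 1 + 1 + 1^2 + 1^2 = 4
Explicitly: m, succ(m), times(m, m), pair(m, m).

4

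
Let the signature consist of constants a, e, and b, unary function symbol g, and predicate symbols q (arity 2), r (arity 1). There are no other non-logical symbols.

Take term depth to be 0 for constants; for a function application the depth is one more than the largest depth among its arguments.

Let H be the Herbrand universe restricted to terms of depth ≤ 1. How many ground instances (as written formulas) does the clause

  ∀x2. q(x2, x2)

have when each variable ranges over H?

Ground terms of depth ≤ 1:
  Let N_k count ground terms of depth at most k. Each non-constant term of depth ≤ k is some function symbol applied to depth-≤(k−1) arguments, giving N_k = 3 + N_{k-1}.
  N_0 = 3
  N_1 = 3 + 3 = 6
  Explicitly: a, e, b, g(a), g(e), g(b).
So there are 6 ground terms available for substitution.
The clause has 1 distinct variable (x2), which appears in the body. In the free term algebra distinct substitutions yield syntactically distinct ground instances.
Number of ground instances = 6.

6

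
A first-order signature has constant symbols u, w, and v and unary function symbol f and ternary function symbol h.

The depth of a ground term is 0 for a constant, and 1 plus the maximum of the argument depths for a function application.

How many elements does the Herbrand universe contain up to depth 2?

If N_k denotes the number of depth-≤k ground terms, the 3 constants give N_0 = 3, and each function symbol of arity r contributes N_{k-1}^r new terms at level k: N_k = 3 + N_{k-1} + N_{k-1}^3.
N_0 = 3
N_1 = 3 + 3 + 3^3 = 33
N_2 = 3 + 33 + 33^3 = 35973

35973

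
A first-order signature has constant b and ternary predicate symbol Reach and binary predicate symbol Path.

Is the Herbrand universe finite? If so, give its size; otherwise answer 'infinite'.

There are no function symbols, so the only ground term is the single constant.
The Herbrand universe is {b}, finite with 1 element.

1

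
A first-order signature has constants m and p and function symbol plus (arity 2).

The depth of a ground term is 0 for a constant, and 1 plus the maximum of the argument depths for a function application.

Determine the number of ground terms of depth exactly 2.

32

Write N_k for the number of ground terms of depth ≤ k. A term of depth ≤ k is either a constant or a function symbol applied to arguments of depth ≤ k−1, so N_k = 2 + N_{k-1}^2.
N_0 = 2
N_1 = 2 + 2^2 = 6
N_2 = 2 + 6^2 = 38
Terms of depth exactly 2: N_2 − N_1 = 38 − 6 = 32.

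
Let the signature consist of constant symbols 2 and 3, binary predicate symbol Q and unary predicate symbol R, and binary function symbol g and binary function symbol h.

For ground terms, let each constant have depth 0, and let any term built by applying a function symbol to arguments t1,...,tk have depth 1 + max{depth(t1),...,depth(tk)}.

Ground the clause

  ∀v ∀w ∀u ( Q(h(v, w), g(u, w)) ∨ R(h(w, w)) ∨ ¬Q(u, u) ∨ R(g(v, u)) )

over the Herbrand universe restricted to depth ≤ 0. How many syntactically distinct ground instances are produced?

8

Ground terms of depth ≤ 0:
  Let N_k = |{terms of depth ≤ k}|. Then N_0 = 2 and N_k = 2 + N_{k-1}^2 + N_{k-1}^2 for k ≥ 1 (one summand per function symbol, arity giving the exponent).
  N_0 = 2
  Explicitly: 2, 3.
So there are 2 ground terms available for substitution.
The clause has 3 distinct variables (v, w, u), each appearing in the body. In the free term algebra distinct substitutions yield syntactically distinct ground instances.
Number of ground instances = 2^3 = 8.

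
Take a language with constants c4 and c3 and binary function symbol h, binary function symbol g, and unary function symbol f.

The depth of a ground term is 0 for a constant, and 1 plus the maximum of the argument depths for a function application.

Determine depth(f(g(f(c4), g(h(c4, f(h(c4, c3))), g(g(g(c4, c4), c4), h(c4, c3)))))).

6

depth(f(c4)) = 1 + depth(c4) = 1 + 0 = 1
depth(h(c4, c3)) = 1 + max(0, 0) = 1
depth(f(h(c4, c3))) = 1 + depth(h(c4, c3)) = 1 + 1 = 2
depth(h(c4, f(h(c4, c3)))) = 1 + max(0, 2) = 3
depth(g(c4, c4)) = 1 + max(0, 0) = 1
depth(g(g(c4, c4), c4)) = 1 + max(1, 0) = 2
depth(g(g(g(c4, c4), c4), h(c4, c3))) = 1 + max(2, 1) = 3
depth(g(h(c4, f(h(c4, c3))), g(g(g(c4, c4), c4), h(c4, c3)))) = 1 + max(3, 3) = 4
depth(g(f(c4), g(h(c4, f(h(c4, c3))), g(g(g(c4, c4), c4), h(c4, c3))))) = 1 + max(1, 4) = 5
depth(f(g(f(c4), g(h(c4, f(h(c4, c3))), g(g(g(c4, c4), c4), h(c4, c3)))))) = 1 + depth(g(f(c4), g(h(c4, f(h(c4, c3))), g(g(g(c4, c4), c4), h(c4, c3))))) = 1 + 5 = 6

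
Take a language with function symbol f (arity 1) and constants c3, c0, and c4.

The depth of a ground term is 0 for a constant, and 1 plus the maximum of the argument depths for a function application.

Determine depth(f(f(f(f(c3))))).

4

depth(f(c3)) = 1 + depth(c3) = 1 + 0 = 1
depth(f(f(c3))) = 1 + depth(f(c3)) = 1 + 1 = 2
depth(f(f(f(c3)))) = 1 + depth(f(f(c3))) = 1 + 2 = 3
depth(f(f(f(f(c3))))) = 1 + depth(f(f(f(c3)))) = 1 + 3 = 4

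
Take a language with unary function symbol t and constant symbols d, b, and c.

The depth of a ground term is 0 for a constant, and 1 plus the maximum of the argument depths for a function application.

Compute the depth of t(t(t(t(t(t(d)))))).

6

depth(t(d)) = 1 + depth(d) = 1 + 0 = 1
depth(t(t(d))) = 1 + depth(t(d)) = 1 + 1 = 2
depth(t(t(t(d)))) = 1 + depth(t(t(d))) = 1 + 2 = 3
depth(t(t(t(t(d))))) = 1 + depth(t(t(t(d)))) = 1 + 3 = 4
depth(t(t(t(t(t(d)))))) = 1 + depth(t(t(t(t(d))))) = 1 + 4 = 5
depth(t(t(t(t(t(t(d))))))) = 1 + depth(t(t(t(t(t(d)))))) = 1 + 5 = 6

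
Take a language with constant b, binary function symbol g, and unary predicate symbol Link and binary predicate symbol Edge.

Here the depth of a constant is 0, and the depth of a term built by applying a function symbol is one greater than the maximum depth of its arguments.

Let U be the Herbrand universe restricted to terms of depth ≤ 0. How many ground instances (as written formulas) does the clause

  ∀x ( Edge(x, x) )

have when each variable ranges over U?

Ground terms of depth ≤ 0:
  Let N_k count ground terms of depth at most k. Each non-constant term of depth ≤ k is some function symbol applied to depth-≤(k−1) arguments, giving N_k = 1 + N_{k-1}^2.
  N_0 = 1
  Explicitly: b.
So there is exactly 1 ground term available for substitution.
The clause has 1 distinct variable (x), which appears in the body. In the free term algebra distinct substitutions yield syntactically distinct ground instances.
Number of ground instances = 1.

1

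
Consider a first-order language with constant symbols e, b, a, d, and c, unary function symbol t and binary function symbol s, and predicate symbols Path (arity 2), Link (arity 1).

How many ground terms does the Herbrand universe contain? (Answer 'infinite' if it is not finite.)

The signature has at least one function symbol (t, arity 1) and at least one constant (e).
Iterating t gives infinitely many distinct ground terms: e, t(e), t(t(e)), ...
So the Herbrand universe is infinite.

infinite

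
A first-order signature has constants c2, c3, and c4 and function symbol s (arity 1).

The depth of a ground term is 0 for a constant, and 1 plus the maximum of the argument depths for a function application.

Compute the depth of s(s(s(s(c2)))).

4

depth(s(c2)) = 1 + depth(c2) = 1 + 0 = 1
depth(s(s(c2))) = 1 + depth(s(c2)) = 1 + 1 = 2
depth(s(s(s(c2)))) = 1 + depth(s(s(c2))) = 1 + 2 = 3
depth(s(s(s(s(c2))))) = 1 + depth(s(s(s(c2)))) = 1 + 3 = 4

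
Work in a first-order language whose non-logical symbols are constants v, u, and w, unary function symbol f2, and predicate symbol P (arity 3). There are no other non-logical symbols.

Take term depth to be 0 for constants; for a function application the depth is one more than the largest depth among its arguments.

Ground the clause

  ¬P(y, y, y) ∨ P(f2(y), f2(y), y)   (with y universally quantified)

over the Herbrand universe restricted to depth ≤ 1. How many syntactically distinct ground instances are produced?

Ground terms of depth ≤ 1:
  Let N_k count ground terms of depth at most k. Each non-constant term of depth ≤ k is some function symbol applied to depth-≤(k−1) arguments, giving N_k = 3 + N_{k-1}.
  N_0 = 3
  N_1 = 3 + 3 = 6
So there are 6 ground terms available for substitution.
The variable y ranges independently over the available ground terms, and distinct assignments produce distinct instances.
Number of ground instances = 6.

6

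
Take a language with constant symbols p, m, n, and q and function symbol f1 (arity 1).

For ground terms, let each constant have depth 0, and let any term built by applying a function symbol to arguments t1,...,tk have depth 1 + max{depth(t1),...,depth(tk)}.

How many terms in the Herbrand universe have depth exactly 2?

Let N_k = |{terms of depth ≤ k}|. Then N_0 = 4 and N_k = 4 + N_{k-1} for k ≥ 1 (one summand per function symbol, arity giving the exponent).
N_0 = 4
N_1 = 4 + 4 = 8
N_2 = 4 + 8 = 12
Terms of depth exactly 2: N_2 − N_1 = 12 − 8 = 4.

4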